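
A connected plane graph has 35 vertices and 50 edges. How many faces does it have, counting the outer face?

17

Euler's formula for a connected plane graph: V − E + F = 2, so F = 2 − 35 + 50 = 17.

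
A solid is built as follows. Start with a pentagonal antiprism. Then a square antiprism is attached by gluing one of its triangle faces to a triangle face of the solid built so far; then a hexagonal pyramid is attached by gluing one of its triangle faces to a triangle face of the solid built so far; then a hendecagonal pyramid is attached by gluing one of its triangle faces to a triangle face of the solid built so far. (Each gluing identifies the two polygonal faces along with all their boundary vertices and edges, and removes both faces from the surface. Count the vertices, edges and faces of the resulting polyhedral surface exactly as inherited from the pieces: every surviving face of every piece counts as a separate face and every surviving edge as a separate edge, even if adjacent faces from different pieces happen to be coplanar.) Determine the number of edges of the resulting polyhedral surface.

61

A pentagonal antiprism: V=10, E=20, F=12.
Attach a square antiprism (V=8, E=16, F=10) along a 3-gon: merge 3 vertices and 3 edges, delete both glued faces → V=15, E=33, F=20.
Attach a hexagonal pyramid (V=7, E=12, F=7) along a 3-gon: merge 3 vertices and 3 edges, delete both glued faces → V=19, E=42, F=25.
Attach a hendecagonal pyramid (V=12, E=22, F=12) along a 3-gon: merge 3 vertices and 3 edges, delete both glued faces → V=28, E=61, F=35.
Check: V − E + F = 28 − 61 + 35 = 2.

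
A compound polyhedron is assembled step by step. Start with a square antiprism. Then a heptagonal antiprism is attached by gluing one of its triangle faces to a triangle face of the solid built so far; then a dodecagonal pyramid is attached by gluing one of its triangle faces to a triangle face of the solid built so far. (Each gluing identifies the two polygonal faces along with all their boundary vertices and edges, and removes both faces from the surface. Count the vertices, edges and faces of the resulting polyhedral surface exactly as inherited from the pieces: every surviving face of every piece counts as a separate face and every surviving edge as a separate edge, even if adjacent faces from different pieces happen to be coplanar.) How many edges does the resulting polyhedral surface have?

A square antiprism: V=8, E=16, F=10.
Attach a heptagonal antiprism (V=14, E=28, F=16) along a 3-gon: merge 3 vertices and 3 edges, delete both glued faces → V=19, E=41, F=24.
Attach a dodecagonal pyramid (V=13, E=24, F=13) along a 3-gon: merge 3 vertices and 3 edges, delete both glued faces → V=29, E=62, F=35.
Check: V − E + F = 29 − 62 + 35 = 2.

62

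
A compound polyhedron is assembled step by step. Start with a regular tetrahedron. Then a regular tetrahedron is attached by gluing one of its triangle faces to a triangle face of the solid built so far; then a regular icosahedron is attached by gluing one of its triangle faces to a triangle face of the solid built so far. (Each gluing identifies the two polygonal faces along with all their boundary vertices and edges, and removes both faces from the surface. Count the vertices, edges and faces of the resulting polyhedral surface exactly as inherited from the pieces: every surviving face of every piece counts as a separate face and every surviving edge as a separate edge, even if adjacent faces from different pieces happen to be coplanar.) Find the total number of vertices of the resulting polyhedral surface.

14

A regular tetrahedron: V=4, E=6, F=4.
Attach a regular tetrahedron (V=4, E=6, F=4) along a 3-gon: merge 3 vertices and 3 edges, delete both glued faces → V=5, E=9, F=6.
Attach a regular icosahedron (V=12, E=30, F=20) along a 3-gon: merge 3 vertices and 3 edges, delete both glued faces → V=14, E=36, F=24.
Check: V − E + F = 14 − 36 + 24 = 2.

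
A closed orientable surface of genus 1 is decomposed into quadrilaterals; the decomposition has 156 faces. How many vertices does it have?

156

χ = 2 − 2·1 = 0, and every face is a square so 4F = 2E.
E = 4·156/2 = 312. Then V = 0 + E − F = 0 + 312 − 156 = 156.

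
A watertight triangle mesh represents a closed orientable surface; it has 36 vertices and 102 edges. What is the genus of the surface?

0

Every face is a triangle and each edge borders two faces, so 3F = 2·102, giving F = 68.
χ = V − E + F = 36 − 102 + 68 = 2.
For a closed orientable surface χ = 2 − 2g, so g = (2 − (2))/2 = 0.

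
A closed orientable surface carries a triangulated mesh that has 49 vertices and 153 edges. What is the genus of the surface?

Every face is a triangle and each edge borders two faces, so 3F = 2·153, giving F = 102.
χ = V − E + F = 49 − 153 + 102 = -2.
For a closed orientable surface χ = 2 − 2g, so g = (2 − (-2))/2 = 2.

2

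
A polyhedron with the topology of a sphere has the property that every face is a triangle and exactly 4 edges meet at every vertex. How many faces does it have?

8

Each face has 3 edges and each edge borders two faces, so 2E = 3F.
Each vertex has degree 4, so 4V = 2E and hence V = 3F/4.
Euler: V − E + F = 2 ⇒ (3F/4) − (3F/2) + F = 2.
Multiply by 8: (6 − 12 + 8)F = 16, i.e. 2F = 16.
So F = 8, E = 3·8/2 = 12, V = 3·8/4 = 6.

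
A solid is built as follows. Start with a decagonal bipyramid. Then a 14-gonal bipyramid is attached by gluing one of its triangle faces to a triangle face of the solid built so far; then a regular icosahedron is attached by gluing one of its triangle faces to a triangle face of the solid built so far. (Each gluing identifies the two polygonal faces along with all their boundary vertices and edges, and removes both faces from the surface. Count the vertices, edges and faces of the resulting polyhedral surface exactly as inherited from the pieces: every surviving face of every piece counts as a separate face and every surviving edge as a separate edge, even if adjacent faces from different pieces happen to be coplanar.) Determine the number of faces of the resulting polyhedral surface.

64

A decagonal bipyramid: V=12, E=30, F=20.
Attach a 14-gonal bipyramid (V=16, E=42, F=28) along a 3-gon: merge 3 vertices and 3 edges, delete both glued faces → V=25, E=69, F=46.
Attach a regular icosahedron (V=12, E=30, F=20) along a 3-gon: merge 3 vertices and 3 edges, delete both glued faces → V=34, E=96, F=64.
Check: V − E + F = 34 − 96 + 64 = 2.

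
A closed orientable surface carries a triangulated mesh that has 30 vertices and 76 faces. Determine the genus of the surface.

5

Every face is a triangle, so 2E = 3·76 = 228, giving E = 114.
χ = V − E + F = 30 − 114 + 76 = -8.
For a closed orientable surface χ = 2 − 2g, so g = (2 − (-8))/2 = 5.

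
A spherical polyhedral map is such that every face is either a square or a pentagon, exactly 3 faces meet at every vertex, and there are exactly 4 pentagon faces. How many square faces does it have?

4

Let x be the number of squares; then F = 4 + x.
Edge–face incidences: 2E = 5·4 + 4·x = 20 + 4x.
Every vertex has degree 3, so 3V = 2E.
Euler: V − E + F = 2 ⇒ (2E)/3 − E + (4 + x) = 2.
Multiply by 6: 2·(2E) − 3·(2E) + 6·(4 + x) = 12, i.e. 24 + 6x − (20 + 4x) = 12.
Collecting terms: 2x + 4 = 12, so 2x = 8, so x = 4.
Then 2E = 20 + 4·4 = 36, so E = 18, V = 2E/3 = 12, F = 4 + 4 = 8.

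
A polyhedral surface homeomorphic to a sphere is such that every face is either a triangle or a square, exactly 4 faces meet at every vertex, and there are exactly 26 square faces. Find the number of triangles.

Let x be the number of triangles; then F = 26 + x.
Edge–face incidences: 2E = 4·26 + 3·x = 104 + 3x.
Every vertex has degree 4, so 4V = 2E.
Euler: V − E + F = 2 ⇒ (2E)/4 − E + (26 + x) = 2.
Multiply by 8: 2·(2E) − 4·(2E) + 8·(26 + x) = 16, i.e. 208 + 8x − 2·(104 + 3x) = 16.
Collecting terms: 2x = 16, so x = 8.
Then 2E = 104 + 3·8 = 128, so E = 64, V = 2E/4 = 32, F = 26 + 8 = 34.

8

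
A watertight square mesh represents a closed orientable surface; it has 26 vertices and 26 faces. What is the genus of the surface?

1

Every face is a square, so 2E = 4·26 = 104, giving E = 52.
χ = V − E + F = 26 − 52 + 26 = 0.
For a closed orientable surface χ = 2 − 2g, so g = (2 − (0))/2 = 1.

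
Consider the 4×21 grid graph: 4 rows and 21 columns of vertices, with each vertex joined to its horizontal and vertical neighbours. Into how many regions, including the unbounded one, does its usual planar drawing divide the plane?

The grid has V = 4·21 = 84 vertices and E = 4·20 + 21·3 = 143 edges.
F = 2 − V + E = 2 − 84 + 143 = 61.

61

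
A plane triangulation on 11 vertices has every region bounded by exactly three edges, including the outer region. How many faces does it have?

18

In a plane triangulation 3F = 2E and V − E + F = 2, so F = 2V − 4 = 2·11 − 4 = 18.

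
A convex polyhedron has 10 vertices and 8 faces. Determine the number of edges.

Here V − E + F = 2.
E = V + F − (2) = 10 + 8 − (2) = 16.

16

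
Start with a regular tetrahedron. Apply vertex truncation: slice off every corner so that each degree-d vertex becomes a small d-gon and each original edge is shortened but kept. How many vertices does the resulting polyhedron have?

The base solid has V = 4, E = 6, F = 4.
Truncation replaces each original edge-end by a new vertex, so V′ = 2E = 12.
Each original edge survives, and each old vertex of degree d contributes d new edges; summing degrees gives Σd = 2E, so E′ = E + 2E = 3E = 18.
Each original face survives and each original vertex becomes one new face: F′ = F + V = 8.

12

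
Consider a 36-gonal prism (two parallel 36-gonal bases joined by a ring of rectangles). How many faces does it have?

A prism on an n-gon has two n-gon bases and n rectangular sides: V = 2·36 = 72, E = 3·36 = 108, F = 36 + 2 = 38.

38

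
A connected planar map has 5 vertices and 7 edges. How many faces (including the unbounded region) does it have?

Euler's formula for a connected plane graph: V − E + F = 2, so F = 2 − 5 + 7 = 4.

4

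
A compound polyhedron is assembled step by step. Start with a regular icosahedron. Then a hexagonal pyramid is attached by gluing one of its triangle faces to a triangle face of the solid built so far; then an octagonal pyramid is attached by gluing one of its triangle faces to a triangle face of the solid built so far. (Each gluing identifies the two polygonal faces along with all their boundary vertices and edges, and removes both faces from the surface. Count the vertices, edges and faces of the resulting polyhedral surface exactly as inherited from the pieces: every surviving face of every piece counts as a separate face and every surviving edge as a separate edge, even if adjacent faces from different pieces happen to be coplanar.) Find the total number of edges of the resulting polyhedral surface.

A regular icosahedron: V=12, E=30, F=20.
Attach a hexagonal pyramid (V=7, E=12, F=7) along a 3-gon: merge 3 vertices and 3 edges, delete both glued faces → V=16, E=39, F=25.
Attach an octagonal pyramid (V=9, E=16, F=9) along a 3-gon: merge 3 vertices and 3 edges, delete both glued faces → V=22, E=52, F=32.
Check: V − E + F = 22 − 52 + 32 = 2.

52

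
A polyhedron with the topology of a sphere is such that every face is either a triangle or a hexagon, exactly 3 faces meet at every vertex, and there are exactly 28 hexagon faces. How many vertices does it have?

Let x be the number of triangles; then F = 28 + x.
Edge–face incidences: 2E = 6·28 + 3·x = 168 + 3x.
Every vertex has degree 3, so 3V = 2E.
Euler: V − E + F = 2 ⇒ (2E)/3 − E + (28 + x) = 2.
Multiply by 6: 2·(2E) − 3·(2E) + 6·(28 + x) = 12, i.e. 168 + 6x − (168 + 3x) = 12.
Collecting terms: 3x = 12, so x = 4.
Then 2E = 168 + 3·4 = 180, so E = 90, V = 2E/3 = 60, F = 28 + 4 = 32.

60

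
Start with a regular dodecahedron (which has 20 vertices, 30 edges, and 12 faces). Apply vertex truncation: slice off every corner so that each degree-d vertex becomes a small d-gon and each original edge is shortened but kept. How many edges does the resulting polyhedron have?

90

Truncation replaces each original edge-end by a new vertex, so V′ = 2E = 60.
Each original edge survives, and each old vertex of degree d contributes d new edges; summing degrees gives Σd = 2E, so E′ = E + 2E = 3E = 90.
Each original face survives and each original vertex becomes one new face: F′ = F + V = 32.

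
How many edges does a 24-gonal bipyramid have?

72

A bipyramid over an n-gon has 2n triangular faces and n + 2 vertices: V = 24 + 2 = 26, E = 3·24 = 72, F = 2·24 = 48.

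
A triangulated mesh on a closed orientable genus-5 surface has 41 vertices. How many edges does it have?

147

χ = 2 − 2·5 = -8, and every face is a triangle so 3F = 2E.
V − E + F = -8 with E = 3F/2 gives 41 − (3/2 − 1)·F = -8, so F = 98 and E = 147.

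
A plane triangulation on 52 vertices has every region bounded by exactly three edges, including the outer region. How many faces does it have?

In a plane triangulation 3F = 2E and V − E + F = 2, so F = 2V − 4 = 2·52 − 4 = 100.

100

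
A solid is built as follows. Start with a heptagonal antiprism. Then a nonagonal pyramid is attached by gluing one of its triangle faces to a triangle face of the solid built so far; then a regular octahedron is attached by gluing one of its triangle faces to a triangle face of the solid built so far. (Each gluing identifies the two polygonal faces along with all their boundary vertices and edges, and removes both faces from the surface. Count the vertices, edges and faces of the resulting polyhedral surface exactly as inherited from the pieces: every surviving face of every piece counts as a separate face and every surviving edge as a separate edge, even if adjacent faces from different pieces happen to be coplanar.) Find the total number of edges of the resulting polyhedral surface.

52

A heptagonal antiprism: V=14, E=28, F=16.
Attach a nonagonal pyramid (V=10, E=18, F=10) along a 3-gon: merge 3 vertices and 3 edges, delete both glued faces → V=21, E=43, F=24.
Attach a regular octahedron (V=6, E=12, F=8) along a 3-gon: merge 3 vertices and 3 edges, delete both glued faces → V=24, E=52, F=30.
Check: V − E + F = 24 − 52 + 30 = 2.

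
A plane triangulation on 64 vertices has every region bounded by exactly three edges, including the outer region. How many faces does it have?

In a plane triangulation 3F = 2E and V − E + F = 2, so F = 2V − 4 = 2·64 − 4 = 124.

124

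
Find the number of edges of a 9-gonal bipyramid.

A bipyramid over an n-gon has 2n triangular faces and n + 2 vertices: V = 9 + 2 = 11, E = 3·9 = 27, F = 2·9 = 18.

27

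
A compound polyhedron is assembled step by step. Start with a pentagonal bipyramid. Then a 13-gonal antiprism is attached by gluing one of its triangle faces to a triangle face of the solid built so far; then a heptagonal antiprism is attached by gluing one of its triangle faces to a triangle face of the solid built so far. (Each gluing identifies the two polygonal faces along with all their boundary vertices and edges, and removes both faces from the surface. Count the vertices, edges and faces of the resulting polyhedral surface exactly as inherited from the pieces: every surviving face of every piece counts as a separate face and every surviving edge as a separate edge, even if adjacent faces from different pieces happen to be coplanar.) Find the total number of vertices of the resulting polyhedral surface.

A pentagonal bipyramid: V=7, E=15, F=10.
Attach a 13-gonal antiprism (V=26, E=52, F=28) along a 3-gon: merge 3 vertices and 3 edges, delete both glued faces → V=30, E=64, F=36.
Attach a heptagonal antiprism (V=14, E=28, F=16) along a 3-gon: merge 3 vertices and 3 edges, delete both glued faces → V=41, E=89, F=50.
Check: V − E + F = 41 − 89 + 50 = 2.

41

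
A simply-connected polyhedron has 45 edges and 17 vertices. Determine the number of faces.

Here V − E + F = 2.
F = 2 − V + E = 2 − 17 + 45 = 30.

30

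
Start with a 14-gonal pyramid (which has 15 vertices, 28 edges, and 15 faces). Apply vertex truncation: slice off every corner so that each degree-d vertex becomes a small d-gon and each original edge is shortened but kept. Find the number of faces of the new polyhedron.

Truncation replaces each original edge-end by a new vertex, so V′ = 2E = 56.
Each original edge survives, and each old vertex of degree d contributes d new edges; summing degrees gives Σd = 2E, so E′ = E + 2E = 3E = 84.
Each original face survives and each original vertex becomes one new face: F′ = F + V = 30.

30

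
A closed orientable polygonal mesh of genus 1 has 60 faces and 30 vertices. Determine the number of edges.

For a closed orientable surface of genus 1, χ = 2 − 2·1 = 0.
E = V + F − (0) = 30 + 60 − (0) = 90.

90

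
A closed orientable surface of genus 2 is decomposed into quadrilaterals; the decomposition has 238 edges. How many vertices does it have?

117

χ = 2 − 2·2 = -2, and every face is a square so 4F = 2E.
F = 2E/4 = 119. Then V = -2 + E − F = -2 + 238 − 119 = 117.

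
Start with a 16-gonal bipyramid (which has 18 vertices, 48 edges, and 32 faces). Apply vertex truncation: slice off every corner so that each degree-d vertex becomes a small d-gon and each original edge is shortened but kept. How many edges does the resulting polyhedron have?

144

Truncation replaces each original edge-end by a new vertex, so V′ = 2E = 96.
Each original edge survives, and each old vertex of degree d contributes d new edges; summing degrees gives Σd = 2E, so E′ = E + 2E = 3E = 144.
Each original face survives and each original vertex becomes one new face: F′ = F + V = 50.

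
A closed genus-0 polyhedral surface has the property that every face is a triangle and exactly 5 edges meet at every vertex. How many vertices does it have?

12

Each face has 3 edges and each edge borders two faces, so 2E = 3F.
Each vertex has degree 5, so 5V = 2E and hence V = 3F/5.
Euler: V − E + F = 2 ⇒ (3F/5) − (3F/2) + F = 2.
Multiply by 10: (6 − 15 + 10)F = 20, i.e. 1F = 20.
So F = 20, E = 3·20/2 = 30, V = 3·20/5 = 12.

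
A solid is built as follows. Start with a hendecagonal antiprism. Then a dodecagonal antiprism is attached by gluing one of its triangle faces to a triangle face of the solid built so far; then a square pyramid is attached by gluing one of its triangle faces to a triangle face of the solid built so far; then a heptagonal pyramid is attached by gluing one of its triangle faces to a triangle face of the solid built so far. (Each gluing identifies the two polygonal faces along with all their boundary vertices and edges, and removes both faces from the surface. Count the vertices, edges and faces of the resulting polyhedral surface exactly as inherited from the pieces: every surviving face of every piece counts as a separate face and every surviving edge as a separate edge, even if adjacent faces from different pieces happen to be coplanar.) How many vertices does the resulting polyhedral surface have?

50

A hendecagonal antiprism: V=22, E=44, F=24.
Attach a dodecagonal antiprism (V=24, E=48, F=26) along a 3-gon: merge 3 vertices and 3 edges, delete both glued faces → V=43, E=89, F=48.
Attach a square pyramid (V=5, E=8, F=5) along a 3-gon: merge 3 vertices and 3 edges, delete both glued faces → V=45, E=94, F=51.
Attach a heptagonal pyramid (V=8, E=14, F=8) along a 3-gon: merge 3 vertices and 3 edges, delete both glued faces → V=50, E=105, F=57.
Check: V − E + F = 50 − 105 + 57 = 2.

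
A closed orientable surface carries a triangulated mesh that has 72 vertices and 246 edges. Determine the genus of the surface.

Every face is a triangle and each edge borders two faces, so 3F = 2·246, giving F = 164.
χ = V − E + F = 72 − 246 + 164 = -10.
For a closed orientable surface χ = 2 − 2g, so g = (2 − (-10))/2 = 6.

6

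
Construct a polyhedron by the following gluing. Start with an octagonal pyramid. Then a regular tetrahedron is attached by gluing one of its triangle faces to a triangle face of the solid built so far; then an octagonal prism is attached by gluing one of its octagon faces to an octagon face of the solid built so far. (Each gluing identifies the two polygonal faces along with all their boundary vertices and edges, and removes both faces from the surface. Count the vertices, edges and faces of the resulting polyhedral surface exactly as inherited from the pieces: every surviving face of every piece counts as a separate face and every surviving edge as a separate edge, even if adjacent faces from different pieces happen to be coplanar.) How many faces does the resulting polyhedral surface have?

19

An octagonal pyramid: V=9, E=16, F=9.
Attach a regular tetrahedron (V=4, E=6, F=4) along a 3-gon: merge 3 vertices and 3 edges, delete both glued faces → V=10, E=19, F=11.
Attach an octagonal prism (V=16, E=24, F=10) along an 8-gon: merge 8 vertices and 8 edges, delete both glued faces → V=18, E=35, F=19.
Check: V − E + F = 18 − 35 + 19 = 2.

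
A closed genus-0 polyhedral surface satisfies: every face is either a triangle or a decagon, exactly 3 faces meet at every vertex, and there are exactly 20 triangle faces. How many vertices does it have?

60

Let x be the number of decagons; then F = 20 + x.
Edge–face incidences: 2E = 3·20 + 10·x = 60 + 10x.
Every vertex has degree 3, so 3V = 2E.
Euler: V − E + F = 2 ⇒ (2E)/3 − E + (20 + x) = 2.
Multiply by 6: 2·(2E) − 3·(2E) + 6·(20 + x) = 12, i.e. 120 + 6x − (60 + 10x) = 12.
Collecting terms: −4x + 60 = 12, so −4x = −48, so x = 12.
Then 2E = 60 + 10·12 = 180, so E = 90, V = 2E/3 = 60, F = 20 + 12 = 32.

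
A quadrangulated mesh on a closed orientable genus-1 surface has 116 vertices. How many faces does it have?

χ = 2 − 2·1 = 0, and every face is a square so 4F = 2E.
V − E + F = 0 with E = 4F/2 gives 116 − (4/2 − 1)·F = 0, so F = 116 and E = 232.

116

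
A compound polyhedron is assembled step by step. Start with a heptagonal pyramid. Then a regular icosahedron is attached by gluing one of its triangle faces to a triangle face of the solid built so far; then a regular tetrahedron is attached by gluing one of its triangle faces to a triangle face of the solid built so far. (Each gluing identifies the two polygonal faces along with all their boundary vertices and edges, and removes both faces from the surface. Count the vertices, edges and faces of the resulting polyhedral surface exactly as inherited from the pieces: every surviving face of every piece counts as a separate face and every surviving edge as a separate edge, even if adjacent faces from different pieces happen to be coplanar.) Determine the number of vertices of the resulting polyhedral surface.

A heptagonal pyramid: V=8, E=14, F=8.
Attach a regular icosahedron (V=12, E=30, F=20) along a 3-gon: merge 3 vertices and 3 edges, delete both glued faces → V=17, E=41, F=26.
Attach a regular tetrahedron (V=4, E=6, F=4) along a 3-gon: merge 3 vertices and 3 edges, delete both glued faces → V=18, E=44, F=28.
Check: V − E + F = 18 − 44 + 28 = 2.

18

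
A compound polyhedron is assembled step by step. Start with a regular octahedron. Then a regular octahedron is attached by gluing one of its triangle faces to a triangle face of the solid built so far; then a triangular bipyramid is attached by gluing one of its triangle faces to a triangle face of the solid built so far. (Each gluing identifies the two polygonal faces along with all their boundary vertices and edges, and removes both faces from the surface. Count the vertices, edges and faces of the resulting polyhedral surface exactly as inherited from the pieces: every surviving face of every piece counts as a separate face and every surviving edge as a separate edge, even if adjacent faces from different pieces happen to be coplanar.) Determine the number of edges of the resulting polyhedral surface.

27

A regular octahedron: V=6, E=12, F=8.
Attach a regular octahedron (V=6, E=12, F=8) along a 3-gon: merge 3 vertices and 3 edges, delete both glued faces → V=9, E=21, F=14.
Attach a triangular bipyramid (V=5, E=9, F=6) along a 3-gon: merge 3 vertices and 3 edges, delete both glued faces → V=11, E=27, F=18.
Check: V − E + F = 11 − 27 + 18 = 2.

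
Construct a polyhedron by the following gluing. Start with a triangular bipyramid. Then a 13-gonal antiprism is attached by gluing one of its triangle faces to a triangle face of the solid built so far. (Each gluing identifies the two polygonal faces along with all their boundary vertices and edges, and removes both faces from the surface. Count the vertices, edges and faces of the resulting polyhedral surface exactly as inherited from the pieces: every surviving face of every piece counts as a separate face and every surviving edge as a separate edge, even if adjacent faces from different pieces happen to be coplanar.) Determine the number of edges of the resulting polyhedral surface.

A triangular bipyramid: V=5, E=9, F=6.
Attach a 13-gonal antiprism (V=26, E=52, F=28) along a 3-gon: merge 3 vertices and 3 edges, delete both glued faces → V=28, E=58, F=32.
Check: V − E + F = 28 − 58 + 32 = 2.

58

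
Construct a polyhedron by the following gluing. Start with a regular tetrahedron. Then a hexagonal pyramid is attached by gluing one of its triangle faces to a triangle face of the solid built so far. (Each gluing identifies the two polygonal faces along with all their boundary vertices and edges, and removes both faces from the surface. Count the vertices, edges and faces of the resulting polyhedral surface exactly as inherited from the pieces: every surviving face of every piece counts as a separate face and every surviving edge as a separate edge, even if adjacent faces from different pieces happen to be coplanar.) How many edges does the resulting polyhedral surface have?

15

A regular tetrahedron: V=4, E=6, F=4.
Attach a hexagonal pyramid (V=7, E=12, F=7) along a 3-gon: merge 3 vertices and 3 edges, delete both glued faces → V=8, E=15, F=9.
Check: V − E + F = 8 − 15 + 9 = 2.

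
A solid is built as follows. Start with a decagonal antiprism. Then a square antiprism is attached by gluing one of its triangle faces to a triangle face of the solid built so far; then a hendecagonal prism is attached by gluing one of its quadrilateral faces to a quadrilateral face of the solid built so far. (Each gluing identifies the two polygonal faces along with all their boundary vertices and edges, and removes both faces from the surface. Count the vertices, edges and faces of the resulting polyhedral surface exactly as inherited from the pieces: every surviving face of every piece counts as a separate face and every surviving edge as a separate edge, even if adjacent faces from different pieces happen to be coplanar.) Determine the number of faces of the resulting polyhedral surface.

41

A decagonal antiprism: V=20, E=40, F=22.
Attach a square antiprism (V=8, E=16, F=10) along a 3-gon: merge 3 vertices and 3 edges, delete both glued faces → V=25, E=53, F=30.
Attach a hendecagonal prism (V=22, E=33, F=13) along a 4-gon: merge 4 vertices and 4 edges, delete both glued faces → V=43, E=82, F=41.
Check: V − E + F = 43 − 82 + 41 = 2.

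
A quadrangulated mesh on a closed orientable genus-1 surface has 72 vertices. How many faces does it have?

χ = 2 − 2·1 = 0, and every face is a square so 4F = 2E.
V − E + F = 0 with E = 4F/2 gives 72 − (4/2 − 1)·F = 0, so F = 72 and E = 144.

72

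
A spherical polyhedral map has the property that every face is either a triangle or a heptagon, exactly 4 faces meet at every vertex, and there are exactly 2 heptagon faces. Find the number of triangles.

14

Let x be the number of triangles; then F = 2 + x.
Edge–face incidences: 2E = 7·2 + 3·x = 14 + 3x.
Every vertex has degree 4, so 4V = 2E.
Euler: V − E + F = 2 ⇒ (2E)/4 − E + (2 + x) = 2.
Multiply by 8: 2·(2E) − 4·(2E) + 8·(2 + x) = 16, i.e. 16 + 8x − 2·(14 + 3x) = 16.
Collecting terms: 2x − 12 = 16, so 2x = 28, so x = 14.
Then 2E = 14 + 3·14 = 56, so E = 28, V = 2E/4 = 14, F = 2 + 14 = 16.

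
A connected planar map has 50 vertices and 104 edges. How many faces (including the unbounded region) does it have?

Euler's formula for a connected plane graph: V − E + F = 2, so F = 2 − 50 + 104 = 56.

56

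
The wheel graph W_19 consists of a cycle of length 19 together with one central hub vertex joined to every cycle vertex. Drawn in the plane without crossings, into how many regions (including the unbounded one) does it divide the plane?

20

W_19 has V = 19 + 1 = 20 vertices and E = 2·19 = 38 edges.
By Euler's formula F = 2 − V + E = 2 − 20 + 38 = 20.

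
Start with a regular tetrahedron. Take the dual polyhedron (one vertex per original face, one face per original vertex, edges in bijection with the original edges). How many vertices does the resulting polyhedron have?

4

The base solid has V = 4, E = 6, F = 4.
The dual swaps V and F and preserves E: V′ = F = 4, E′ = E = 6, F′ = V = 4.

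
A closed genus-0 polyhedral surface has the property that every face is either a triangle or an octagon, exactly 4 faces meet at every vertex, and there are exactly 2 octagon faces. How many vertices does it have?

Let x be the number of triangles; then F = 2 + x.
Edge–face incidences: 2E = 8·2 + 3·x = 16 + 3x.
Every vertex has degree 4, so 4V = 2E.
Euler: V − E + F = 2 ⇒ (2E)/4 − E + (2 + x) = 2.
Multiply by 8: 2·(2E) − 4·(2E) + 8·(2 + x) = 16, i.e. 16 + 8x − 2·(16 + 3x) = 16.
Collecting terms: 2x − 16 = 16, so 2x = 32, so x = 16.
Then 2E = 16 + 3·16 = 64, so E = 32, V = 2E/4 = 16, F = 2 + 16 = 18.

16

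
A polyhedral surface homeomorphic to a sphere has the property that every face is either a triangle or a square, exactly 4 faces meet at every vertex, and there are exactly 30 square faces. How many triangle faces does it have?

8

Let x be the number of triangles; then F = 30 + x.
Edge–face incidences: 2E = 4·30 + 3·x = 120 + 3x.
Every vertex has degree 4, so 4V = 2E.
Euler: V − E + F = 2 ⇒ (2E)/4 − E + (30 + x) = 2.
Multiply by 8: 2·(2E) − 4·(2E) + 8·(30 + x) = 16, i.e. 240 + 8x − 2·(120 + 3x) = 16.
Collecting terms: 2x = 16, so x = 8.
Then 2E = 120 + 3·8 = 144, so E = 72, V = 2E/4 = 36, F = 30 + 8 = 38.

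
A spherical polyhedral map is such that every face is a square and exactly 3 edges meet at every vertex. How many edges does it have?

Each face has 4 edges and each edge borders two faces, so 2E = 4F.
Each vertex has degree 3, so 3V = 2E and hence V = 4F/3.
Euler: V − E + F = 2 ⇒ (4F/3) − (4F/2) + F = 2.
Multiply by 6: (8 − 12 + 6)F = 12, i.e. 2F = 12.
So F = 6, E = 4·6/2 = 12, V = 4·6/3 = 8.

12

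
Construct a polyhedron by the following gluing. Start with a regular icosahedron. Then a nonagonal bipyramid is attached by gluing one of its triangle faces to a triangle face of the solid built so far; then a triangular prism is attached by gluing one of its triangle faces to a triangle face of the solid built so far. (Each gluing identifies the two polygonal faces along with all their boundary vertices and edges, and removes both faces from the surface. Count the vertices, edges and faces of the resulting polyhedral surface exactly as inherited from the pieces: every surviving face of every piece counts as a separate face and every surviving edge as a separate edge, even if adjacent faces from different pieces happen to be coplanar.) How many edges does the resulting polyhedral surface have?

60

A regular icosahedron: V=12, E=30, F=20.
Attach a nonagonal bipyramid (V=11, E=27, F=18) along a 3-gon: merge 3 vertices and 3 edges, delete both glued faces → V=20, E=54, F=36.
Attach a triangular prism (V=6, E=9, F=5) along a 3-gon: merge 3 vertices and 3 edges, delete both glued faces → V=23, E=60, F=39.
Check: V − E + F = 23 − 60 + 39 = 2.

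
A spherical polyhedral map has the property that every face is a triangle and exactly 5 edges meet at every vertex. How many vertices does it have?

Each face has 3 edges and each edge borders two faces, so 2E = 3F.
Each vertex has degree 5, so 5V = 2E and hence V = 3F/5.
Euler: V − E + F = 2 ⇒ (3F/5) − (3F/2) + F = 2.
Multiply by 10: (6 − 15 + 10)F = 20, i.e. 1F = 20.
So F = 20, E = 3·20/2 = 30, V = 3·20/5 = 12.

12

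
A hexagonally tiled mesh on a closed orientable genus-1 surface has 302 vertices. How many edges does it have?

χ = 2 − 2·1 = 0, and every face is a hexagon so 6F = 2E.
V − E + F = 0 with E = 6F/2 gives 302 − (6/2 − 1)·F = 0, so F = 151 and E = 453.

453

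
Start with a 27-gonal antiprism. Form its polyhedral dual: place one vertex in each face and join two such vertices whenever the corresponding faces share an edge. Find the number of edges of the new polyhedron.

108

The base solid has V = 54, E = 108, F = 56.
The dual swaps V and F and preserves E: V′ = F = 56, E′ = E = 108, F′ = V = 54.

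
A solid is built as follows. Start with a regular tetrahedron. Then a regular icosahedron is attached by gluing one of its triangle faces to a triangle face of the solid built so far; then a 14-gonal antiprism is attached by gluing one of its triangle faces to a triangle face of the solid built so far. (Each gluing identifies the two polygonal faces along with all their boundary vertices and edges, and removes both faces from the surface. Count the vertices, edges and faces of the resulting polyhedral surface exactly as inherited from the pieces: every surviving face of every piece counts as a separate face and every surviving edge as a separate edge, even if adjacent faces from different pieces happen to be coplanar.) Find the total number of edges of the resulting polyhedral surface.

86

A regular tetrahedron: V=4, E=6, F=4.
Attach a regular icosahedron (V=12, E=30, F=20) along a 3-gon: merge 3 vertices and 3 edges, delete both glued faces → V=13, E=33, F=22.
Attach a 14-gonal antiprism (V=28, E=56, F=30) along a 3-gon: merge 3 vertices and 3 edges, delete both glued faces → V=38, E=86, F=50.
Check: V − E + F = 38 − 86 + 50 = 2.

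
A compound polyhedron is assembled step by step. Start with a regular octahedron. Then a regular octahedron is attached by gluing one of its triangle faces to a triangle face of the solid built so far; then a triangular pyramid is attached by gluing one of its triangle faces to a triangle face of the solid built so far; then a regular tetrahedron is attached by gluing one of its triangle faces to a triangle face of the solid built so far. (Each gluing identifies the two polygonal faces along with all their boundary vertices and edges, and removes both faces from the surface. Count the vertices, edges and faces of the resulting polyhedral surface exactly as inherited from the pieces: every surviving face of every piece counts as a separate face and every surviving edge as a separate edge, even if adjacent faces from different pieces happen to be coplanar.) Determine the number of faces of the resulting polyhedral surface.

A regular octahedron: V=6, E=12, F=8.
Attach a regular octahedron (V=6, E=12, F=8) along a 3-gon: merge 3 vertices and 3 edges, delete both glued faces → V=9, E=21, F=14.
Attach a triangular pyramid (V=4, E=6, F=4) along a 3-gon: merge 3 vertices and 3 edges, delete both glued faces → V=10, E=24, F=16.
Attach a regular tetrahedron (V=4, E=6, F=4) along a 3-gon: merge 3 vertices and 3 edges, delete both glued faces → V=11, E=27, F=18.
Check: V − E + F = 11 − 27 + 18 = 2.

18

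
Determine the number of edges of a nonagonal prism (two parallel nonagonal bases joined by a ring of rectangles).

27

A prism on an n-gon has two n-gon bases and n rectangular sides: V = 2·9 = 18, E = 3·9 = 27, F = 9 + 2 = 11.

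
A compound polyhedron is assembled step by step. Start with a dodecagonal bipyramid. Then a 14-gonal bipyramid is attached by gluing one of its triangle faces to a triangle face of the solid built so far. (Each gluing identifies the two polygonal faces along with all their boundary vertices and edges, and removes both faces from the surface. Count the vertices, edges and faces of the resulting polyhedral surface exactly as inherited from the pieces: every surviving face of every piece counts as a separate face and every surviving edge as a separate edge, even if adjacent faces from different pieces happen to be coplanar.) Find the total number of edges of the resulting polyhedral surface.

A dodecagonal bipyramid: V=14, E=36, F=24.
Attach a 14-gonal bipyramid (V=16, E=42, F=28) along a 3-gon: merge 3 vertices and 3 edges, delete both glued faces → V=27, E=75, F=50.
Check: V − E + F = 27 − 75 + 50 = 2.

75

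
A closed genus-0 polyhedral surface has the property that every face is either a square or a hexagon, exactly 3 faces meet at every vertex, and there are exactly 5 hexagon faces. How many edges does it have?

Let x be the number of squares; then F = 5 + x.
Edge–face incidences: 2E = 6·5 + 4·x = 30 + 4x.
Every vertex has degree 3, so 3V = 2E.
Euler: V − E + F = 2 ⇒ (2E)/3 − E + (5 + x) = 2.
Multiply by 6: 2·(2E) − 3·(2E) + 6·(5 + x) = 12, i.e. 30 + 6x − (30 + 4x) = 12.
Collecting terms: 2x = 12, so x = 6.
Then 2E = 30 + 4·6 = 54, so E = 27, V = 2E/3 = 18, F = 5 + 6 = 11.

27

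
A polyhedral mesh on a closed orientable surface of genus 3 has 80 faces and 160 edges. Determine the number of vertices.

76

For a closed orientable surface of genus 3, χ = 2 − 2·3 = -4.
V = -4 + E − F = -4 + 160 − 80 = 76.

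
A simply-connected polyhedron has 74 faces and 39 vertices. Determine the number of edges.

Here V − E + F = 2.
E = V + F − (2) = 39 + 74 − (2) = 111.

111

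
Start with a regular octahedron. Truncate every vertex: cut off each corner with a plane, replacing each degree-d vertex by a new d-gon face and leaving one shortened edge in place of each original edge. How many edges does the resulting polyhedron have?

The base solid has V = 6, E = 12, F = 8.
Truncation replaces each original edge-end by a new vertex, so V′ = 2E = 24.
Each original edge survives, and each old vertex of degree d contributes d new edges; summing degrees gives Σd = 2E, so E′ = E + 2E = 3E = 36.
Each original face survives and each original vertex becomes one new face: F′ = F + V = 14.

36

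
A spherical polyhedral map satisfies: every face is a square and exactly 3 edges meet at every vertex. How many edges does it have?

12

Each face has 4 edges and each edge borders two faces, so 2E = 4F.
Each vertex has degree 3, so 3V = 2E and hence V = 4F/3.
Euler: V − E + F = 2 ⇒ (4F/3) − (4F/2) + F = 2.
Multiply by 6: (8 − 12 + 6)F = 12, i.e. 2F = 12.
So F = 6, E = 4·6/2 = 12, V = 4·6/3 = 8.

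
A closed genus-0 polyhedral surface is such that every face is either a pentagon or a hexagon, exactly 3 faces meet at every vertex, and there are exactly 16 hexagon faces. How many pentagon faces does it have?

Let x be the number of pentagons; then F = 16 + x.
Edge–face incidences: 2E = 6·16 + 5·x = 96 + 5x.
Every vertex has degree 3, so 3V = 2E.
Euler: V − E + F = 2 ⇒ (2E)/3 − E + (16 + x) = 2.
Multiply by 6: 2·(2E) − 3·(2E) + 6·(16 + x) = 12, i.e. 96 + 6x − (96 + 5x) = 12.
Collecting terms: x = 12.
Then 2E = 96 + 5·12 = 156, so E = 78, V = 2E/3 = 52, F = 16 + 12 = 28.

12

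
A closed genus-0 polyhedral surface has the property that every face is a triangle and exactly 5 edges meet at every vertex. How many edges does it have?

30

Each face has 3 edges and each edge borders two faces, so 2E = 3F.
Each vertex has degree 5, so 5V = 2E and hence V = 3F/5.
Euler: V − E + F = 2 ⇒ (3F/5) − (3F/2) + F = 2.
Multiply by 10: (6 − 15 + 10)F = 20, i.e. 1F = 20.
So F = 20, E = 3·20/2 = 30, V = 3·20/5 = 12.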